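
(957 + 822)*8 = 14232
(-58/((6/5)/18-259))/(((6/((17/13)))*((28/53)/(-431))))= -56307995/1413776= -39.83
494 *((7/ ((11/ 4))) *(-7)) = -96824/ 11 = -8802.18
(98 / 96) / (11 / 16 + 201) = 7 / 1383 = 0.01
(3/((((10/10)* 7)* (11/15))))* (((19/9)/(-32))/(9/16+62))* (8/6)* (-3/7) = 0.00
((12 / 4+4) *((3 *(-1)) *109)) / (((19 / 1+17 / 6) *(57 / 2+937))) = -27468 / 252961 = -0.11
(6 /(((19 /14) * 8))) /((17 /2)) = 21 /323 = 0.07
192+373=565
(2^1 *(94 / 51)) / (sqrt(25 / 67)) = 188 *sqrt(67) / 255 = 6.03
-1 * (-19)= 19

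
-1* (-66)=66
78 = 78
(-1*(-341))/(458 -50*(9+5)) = -31/22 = -1.41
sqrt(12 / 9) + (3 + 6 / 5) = 5.35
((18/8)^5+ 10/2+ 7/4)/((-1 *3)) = -21.47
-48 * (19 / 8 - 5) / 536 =63 / 268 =0.24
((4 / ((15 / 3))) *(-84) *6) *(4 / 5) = -8064 / 25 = -322.56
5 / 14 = 0.36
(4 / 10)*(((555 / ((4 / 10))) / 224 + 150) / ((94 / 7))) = 13995 / 3008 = 4.65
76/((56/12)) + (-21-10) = -103/7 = -14.71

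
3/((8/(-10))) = -15/4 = -3.75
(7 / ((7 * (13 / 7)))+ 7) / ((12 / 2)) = 1.26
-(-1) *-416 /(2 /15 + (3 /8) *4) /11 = -12480 /539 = -23.15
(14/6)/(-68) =-7/204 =-0.03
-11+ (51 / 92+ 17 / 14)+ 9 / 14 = -5531 / 644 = -8.59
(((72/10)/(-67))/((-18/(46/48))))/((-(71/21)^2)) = -3381/6754940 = -0.00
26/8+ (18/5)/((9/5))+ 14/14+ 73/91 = 2567/364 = 7.05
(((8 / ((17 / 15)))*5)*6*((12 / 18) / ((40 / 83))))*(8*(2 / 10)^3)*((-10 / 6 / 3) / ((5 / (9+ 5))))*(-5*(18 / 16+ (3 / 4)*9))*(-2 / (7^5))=-0.14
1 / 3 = 0.33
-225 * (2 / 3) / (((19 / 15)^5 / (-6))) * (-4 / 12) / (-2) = 113906250 / 2476099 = 46.00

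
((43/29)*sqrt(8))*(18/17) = 1548*sqrt(2)/493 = 4.44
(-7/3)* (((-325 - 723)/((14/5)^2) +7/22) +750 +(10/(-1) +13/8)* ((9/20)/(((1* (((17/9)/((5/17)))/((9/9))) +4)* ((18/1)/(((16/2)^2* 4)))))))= -219733/154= -1426.84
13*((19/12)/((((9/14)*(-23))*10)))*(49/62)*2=-84721/385020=-0.22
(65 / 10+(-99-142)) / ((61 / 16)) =-3752 / 61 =-61.51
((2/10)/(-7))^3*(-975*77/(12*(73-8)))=11/4900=0.00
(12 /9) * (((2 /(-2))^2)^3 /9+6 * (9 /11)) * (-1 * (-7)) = 13916 /297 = 46.86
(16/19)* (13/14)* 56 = 832/19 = 43.79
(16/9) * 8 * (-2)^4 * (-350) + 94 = -715954/9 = -79550.44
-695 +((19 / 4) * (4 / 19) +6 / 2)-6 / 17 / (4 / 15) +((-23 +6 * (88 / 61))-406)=-2307673 / 2074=-1112.67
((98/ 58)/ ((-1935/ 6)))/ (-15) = 98/ 280575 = 0.00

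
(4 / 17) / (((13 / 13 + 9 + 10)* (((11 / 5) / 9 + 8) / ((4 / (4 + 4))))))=9 / 12614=0.00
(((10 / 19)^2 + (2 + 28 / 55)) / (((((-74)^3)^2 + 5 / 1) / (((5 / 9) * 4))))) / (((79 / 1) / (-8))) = -1770176 / 463617484453721961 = -0.00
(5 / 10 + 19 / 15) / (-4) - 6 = -6.44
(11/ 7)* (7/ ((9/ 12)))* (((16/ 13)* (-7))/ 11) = -11.49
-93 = -93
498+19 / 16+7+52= 8931 / 16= 558.19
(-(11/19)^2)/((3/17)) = -1.90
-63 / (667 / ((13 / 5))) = -819 / 3335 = -0.25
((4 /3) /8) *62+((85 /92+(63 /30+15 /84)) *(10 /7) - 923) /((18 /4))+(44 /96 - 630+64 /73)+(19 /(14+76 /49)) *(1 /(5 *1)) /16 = -12373762987477 /15045720480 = -822.41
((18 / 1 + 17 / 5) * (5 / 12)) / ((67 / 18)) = 321 / 134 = 2.40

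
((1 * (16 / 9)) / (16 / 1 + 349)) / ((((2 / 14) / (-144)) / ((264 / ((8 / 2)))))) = -118272 / 365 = -324.03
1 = 1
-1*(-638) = 638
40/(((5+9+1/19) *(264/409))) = 38855/8811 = 4.41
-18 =-18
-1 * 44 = -44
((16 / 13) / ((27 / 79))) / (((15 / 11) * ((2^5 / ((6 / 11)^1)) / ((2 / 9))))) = 158 / 15795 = 0.01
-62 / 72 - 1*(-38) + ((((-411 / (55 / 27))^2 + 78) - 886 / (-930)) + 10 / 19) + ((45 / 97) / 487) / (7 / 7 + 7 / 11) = 40825.18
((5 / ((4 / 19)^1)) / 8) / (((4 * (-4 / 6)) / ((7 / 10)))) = -399 / 512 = -0.78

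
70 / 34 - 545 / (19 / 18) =-166105 / 323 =-514.26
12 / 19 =0.63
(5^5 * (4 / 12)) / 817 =3125 / 2451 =1.27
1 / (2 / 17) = 17 / 2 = 8.50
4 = 4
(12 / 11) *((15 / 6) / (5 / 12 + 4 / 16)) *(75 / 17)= 3375 / 187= 18.05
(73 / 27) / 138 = 73 / 3726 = 0.02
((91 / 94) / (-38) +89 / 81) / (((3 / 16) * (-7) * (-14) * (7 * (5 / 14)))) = 1242148 / 53164755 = 0.02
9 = 9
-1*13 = -13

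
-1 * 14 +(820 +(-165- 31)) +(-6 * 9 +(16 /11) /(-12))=18344 /33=555.88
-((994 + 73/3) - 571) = -1342/3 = -447.33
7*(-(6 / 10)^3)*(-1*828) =156492 / 125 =1251.94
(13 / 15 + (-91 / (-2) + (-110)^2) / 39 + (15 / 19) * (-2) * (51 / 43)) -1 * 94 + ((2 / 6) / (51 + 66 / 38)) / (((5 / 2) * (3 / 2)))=103643119579 / 478900890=216.42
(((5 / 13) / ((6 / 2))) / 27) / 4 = 5 / 4212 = 0.00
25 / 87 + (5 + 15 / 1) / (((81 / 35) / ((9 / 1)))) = 20375 / 261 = 78.07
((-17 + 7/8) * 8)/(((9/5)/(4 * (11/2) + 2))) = -1720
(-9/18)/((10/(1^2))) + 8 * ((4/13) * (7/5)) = 3.40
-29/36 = -0.81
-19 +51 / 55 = -994 / 55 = -18.07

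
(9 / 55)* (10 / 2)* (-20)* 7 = -1260 / 11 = -114.55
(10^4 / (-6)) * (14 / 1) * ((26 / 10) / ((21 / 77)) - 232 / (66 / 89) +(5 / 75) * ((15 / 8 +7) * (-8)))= 711592000 / 99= 7187797.98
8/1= 8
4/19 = 0.21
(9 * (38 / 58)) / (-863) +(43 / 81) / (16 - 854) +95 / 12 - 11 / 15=121902391391 / 16987827060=7.18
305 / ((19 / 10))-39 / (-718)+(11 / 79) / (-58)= 2509341750 / 15626911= 160.58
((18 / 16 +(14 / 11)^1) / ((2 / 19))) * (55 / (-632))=-20045 / 10112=-1.98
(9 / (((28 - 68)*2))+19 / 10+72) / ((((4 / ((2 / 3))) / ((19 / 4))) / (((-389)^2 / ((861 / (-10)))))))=-16971709397 / 165312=-102664.72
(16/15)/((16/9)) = 3/5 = 0.60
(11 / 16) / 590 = 11 / 9440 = 0.00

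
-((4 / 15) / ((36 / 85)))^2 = -289 / 729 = -0.40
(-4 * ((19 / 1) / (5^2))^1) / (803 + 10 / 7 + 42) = -532 / 148125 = -0.00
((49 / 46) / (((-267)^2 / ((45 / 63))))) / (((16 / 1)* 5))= 7 / 52468704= 0.00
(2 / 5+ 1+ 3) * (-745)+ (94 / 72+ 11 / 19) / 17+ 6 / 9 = -38107543 / 11628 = -3277.22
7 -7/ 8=49/ 8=6.12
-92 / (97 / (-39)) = 3588 / 97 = 36.99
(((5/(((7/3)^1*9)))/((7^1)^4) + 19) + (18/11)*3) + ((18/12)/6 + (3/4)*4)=60253315/2218524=27.16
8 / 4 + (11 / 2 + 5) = 25 / 2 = 12.50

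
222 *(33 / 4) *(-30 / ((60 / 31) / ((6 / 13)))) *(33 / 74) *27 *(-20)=41017185 / 13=3155168.08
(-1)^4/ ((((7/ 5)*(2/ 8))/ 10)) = 200/ 7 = 28.57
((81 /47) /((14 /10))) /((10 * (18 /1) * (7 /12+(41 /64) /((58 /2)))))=12528 /1109059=0.01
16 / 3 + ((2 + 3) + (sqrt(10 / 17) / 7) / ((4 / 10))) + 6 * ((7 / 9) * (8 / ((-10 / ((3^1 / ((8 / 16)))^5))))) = -435301 / 15 + 5 * sqrt(170) / 238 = -29019.79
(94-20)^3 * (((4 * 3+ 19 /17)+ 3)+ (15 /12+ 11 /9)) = 1152558362 /153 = 7533061.19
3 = 3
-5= -5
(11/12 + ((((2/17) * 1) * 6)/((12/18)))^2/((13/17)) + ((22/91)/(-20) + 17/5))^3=153672838224644591/799695573768000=192.16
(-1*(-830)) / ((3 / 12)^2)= 13280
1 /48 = 0.02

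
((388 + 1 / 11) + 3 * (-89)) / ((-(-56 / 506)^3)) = 490244931 / 5488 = 89330.34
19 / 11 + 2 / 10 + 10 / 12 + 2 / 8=1987 / 660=3.01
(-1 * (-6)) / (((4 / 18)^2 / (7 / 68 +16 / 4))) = 67797 / 136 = 498.51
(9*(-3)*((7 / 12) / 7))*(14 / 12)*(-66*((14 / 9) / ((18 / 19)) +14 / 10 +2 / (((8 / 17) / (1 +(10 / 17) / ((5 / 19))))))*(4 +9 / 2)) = 35608727 / 1440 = 24728.28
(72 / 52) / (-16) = -9 / 104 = -0.09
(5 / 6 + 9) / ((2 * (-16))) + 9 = 1669 / 192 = 8.69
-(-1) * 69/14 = 69/14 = 4.93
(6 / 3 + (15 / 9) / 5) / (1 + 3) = 7 / 12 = 0.58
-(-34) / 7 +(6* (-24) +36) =-103.14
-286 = -286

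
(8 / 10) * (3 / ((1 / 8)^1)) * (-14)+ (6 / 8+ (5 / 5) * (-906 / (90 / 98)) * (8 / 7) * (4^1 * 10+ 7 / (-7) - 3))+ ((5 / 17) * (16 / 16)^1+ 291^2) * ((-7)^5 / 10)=-48404000677 / 340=-142364707.87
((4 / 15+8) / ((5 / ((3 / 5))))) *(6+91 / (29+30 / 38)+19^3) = 241013778 / 35375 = 6813.11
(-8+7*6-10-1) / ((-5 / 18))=-414 / 5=-82.80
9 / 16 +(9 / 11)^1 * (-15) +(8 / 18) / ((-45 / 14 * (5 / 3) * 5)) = -6965731 / 594000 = -11.73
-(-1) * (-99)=-99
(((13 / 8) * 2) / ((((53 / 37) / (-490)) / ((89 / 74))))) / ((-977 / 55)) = 15590575 / 207124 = 75.27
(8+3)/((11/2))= 2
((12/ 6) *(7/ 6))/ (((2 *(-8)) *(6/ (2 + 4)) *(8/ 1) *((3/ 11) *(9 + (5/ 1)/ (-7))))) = -539/ 66816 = -0.01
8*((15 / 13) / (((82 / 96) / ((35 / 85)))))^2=2.48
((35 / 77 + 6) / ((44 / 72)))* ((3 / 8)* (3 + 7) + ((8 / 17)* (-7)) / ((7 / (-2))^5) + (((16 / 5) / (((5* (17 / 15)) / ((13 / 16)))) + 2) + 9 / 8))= 696163023 / 8979740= 77.53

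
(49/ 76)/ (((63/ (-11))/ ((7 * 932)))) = -125587/ 171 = -734.43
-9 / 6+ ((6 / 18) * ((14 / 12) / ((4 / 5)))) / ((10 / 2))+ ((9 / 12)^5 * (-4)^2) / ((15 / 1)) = -3311 / 2880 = -1.15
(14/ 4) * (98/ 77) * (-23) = -1127/ 11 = -102.45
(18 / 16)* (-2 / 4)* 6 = -27 / 8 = -3.38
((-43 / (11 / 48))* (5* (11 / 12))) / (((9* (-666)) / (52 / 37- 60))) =-932240 / 110889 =-8.41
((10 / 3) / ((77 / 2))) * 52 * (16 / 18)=8320 / 2079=4.00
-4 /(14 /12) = -24 /7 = -3.43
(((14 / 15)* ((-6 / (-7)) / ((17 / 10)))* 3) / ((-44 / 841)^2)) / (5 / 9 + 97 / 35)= 668380545 / 4311472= 155.02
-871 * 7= -6097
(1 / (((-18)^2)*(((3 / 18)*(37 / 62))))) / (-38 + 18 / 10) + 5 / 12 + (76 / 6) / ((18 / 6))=3354577 / 723276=4.64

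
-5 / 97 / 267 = -0.00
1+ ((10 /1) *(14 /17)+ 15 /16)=2767 /272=10.17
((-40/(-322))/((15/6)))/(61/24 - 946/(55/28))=-960/9255407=-0.00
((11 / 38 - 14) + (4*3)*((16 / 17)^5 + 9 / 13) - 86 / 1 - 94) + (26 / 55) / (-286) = -74916232577583 / 424352661590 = -176.54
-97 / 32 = -3.03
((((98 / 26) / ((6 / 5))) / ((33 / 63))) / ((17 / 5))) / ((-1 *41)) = -8575 / 199342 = -0.04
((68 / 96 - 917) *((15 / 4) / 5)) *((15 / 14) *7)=-329865 / 64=-5154.14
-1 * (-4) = 4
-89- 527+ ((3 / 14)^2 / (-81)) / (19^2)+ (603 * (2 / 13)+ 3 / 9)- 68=-4891716073 / 8278452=-590.90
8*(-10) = -80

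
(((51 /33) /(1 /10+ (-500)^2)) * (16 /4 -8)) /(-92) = 170 /632500253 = 0.00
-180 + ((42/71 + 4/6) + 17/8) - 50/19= -5803345/32376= -179.25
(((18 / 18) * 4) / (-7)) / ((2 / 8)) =-2.29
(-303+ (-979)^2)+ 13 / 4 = 3832565 / 4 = 958141.25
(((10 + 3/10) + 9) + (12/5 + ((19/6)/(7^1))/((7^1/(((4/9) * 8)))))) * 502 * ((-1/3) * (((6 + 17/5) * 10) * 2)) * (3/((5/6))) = -2483573.99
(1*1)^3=1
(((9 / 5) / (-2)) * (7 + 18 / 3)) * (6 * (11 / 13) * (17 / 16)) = -5049 / 80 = -63.11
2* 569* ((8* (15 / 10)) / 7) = 13656 / 7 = 1950.86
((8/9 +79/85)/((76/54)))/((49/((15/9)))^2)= 6955/4653138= 0.00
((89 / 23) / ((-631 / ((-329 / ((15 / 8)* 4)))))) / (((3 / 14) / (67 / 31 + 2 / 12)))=177501422 / 60736905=2.92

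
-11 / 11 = -1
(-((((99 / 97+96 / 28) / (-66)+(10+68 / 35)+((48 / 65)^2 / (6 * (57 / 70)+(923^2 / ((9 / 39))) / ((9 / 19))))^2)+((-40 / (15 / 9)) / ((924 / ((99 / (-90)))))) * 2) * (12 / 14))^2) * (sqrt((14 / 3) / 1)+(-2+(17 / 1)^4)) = -2239048702236309297350156782887216139946483733968043586787439859719 / 256272815197272760311988239596130306466166775348777989205625 - 8936284766485507478737998870066356717020413454695113633973267 * sqrt(42) / 256272815197272760311988239596130306466166775348777989205625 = -8737199.12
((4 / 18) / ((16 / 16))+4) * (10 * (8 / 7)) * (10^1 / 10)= 3040 / 63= 48.25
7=7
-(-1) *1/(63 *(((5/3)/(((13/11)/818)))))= 13/944790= 0.00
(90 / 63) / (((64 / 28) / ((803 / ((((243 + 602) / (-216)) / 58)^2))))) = 15753934944 / 142805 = 110317.81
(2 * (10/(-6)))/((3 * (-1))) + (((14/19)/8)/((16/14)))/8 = 1.12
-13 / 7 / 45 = -13 / 315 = -0.04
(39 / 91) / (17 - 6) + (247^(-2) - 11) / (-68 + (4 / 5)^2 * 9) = 788326831 / 3654805154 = 0.22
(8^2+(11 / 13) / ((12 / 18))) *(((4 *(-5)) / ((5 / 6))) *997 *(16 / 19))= -324846528 / 247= -1315168.13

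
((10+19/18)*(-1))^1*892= -88754/9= -9861.56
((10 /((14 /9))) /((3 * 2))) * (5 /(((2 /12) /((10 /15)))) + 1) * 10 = 225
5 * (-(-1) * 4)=20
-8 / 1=-8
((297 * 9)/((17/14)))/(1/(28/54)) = 19404/17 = 1141.41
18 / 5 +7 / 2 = 71 / 10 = 7.10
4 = 4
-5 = -5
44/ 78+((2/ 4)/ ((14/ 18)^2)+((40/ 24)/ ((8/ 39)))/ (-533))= 862105/ 626808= 1.38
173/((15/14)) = 2422/15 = 161.47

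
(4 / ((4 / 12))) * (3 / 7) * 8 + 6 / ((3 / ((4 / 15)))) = 4376 / 105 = 41.68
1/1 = 1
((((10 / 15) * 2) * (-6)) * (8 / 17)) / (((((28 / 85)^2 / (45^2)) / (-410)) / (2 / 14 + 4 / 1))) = 40931325000 / 343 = 119333309.04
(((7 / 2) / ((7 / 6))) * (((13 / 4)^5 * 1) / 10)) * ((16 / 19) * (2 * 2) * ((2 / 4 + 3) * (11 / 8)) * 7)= 600380781 / 48640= 12343.35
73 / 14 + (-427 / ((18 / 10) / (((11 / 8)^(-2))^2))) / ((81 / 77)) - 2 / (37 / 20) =-29631814801 / 502614882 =-58.96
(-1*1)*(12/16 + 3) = -15/4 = -3.75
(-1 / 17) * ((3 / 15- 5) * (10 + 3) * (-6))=-1872 / 85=-22.02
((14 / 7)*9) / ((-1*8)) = -9 / 4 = -2.25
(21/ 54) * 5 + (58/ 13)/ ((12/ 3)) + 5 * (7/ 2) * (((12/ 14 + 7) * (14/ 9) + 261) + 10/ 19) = 7104203/ 1482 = 4793.66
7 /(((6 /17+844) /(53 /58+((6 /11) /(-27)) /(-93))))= 58082353 /7665122124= 0.01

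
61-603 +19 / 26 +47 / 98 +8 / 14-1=-344756 / 637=-541.22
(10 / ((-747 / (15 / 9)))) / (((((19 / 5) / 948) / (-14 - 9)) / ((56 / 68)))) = 25438000 / 241281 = 105.43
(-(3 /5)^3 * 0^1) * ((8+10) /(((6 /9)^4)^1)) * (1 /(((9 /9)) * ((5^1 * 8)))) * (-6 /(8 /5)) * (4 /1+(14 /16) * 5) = 0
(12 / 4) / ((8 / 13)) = 39 / 8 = 4.88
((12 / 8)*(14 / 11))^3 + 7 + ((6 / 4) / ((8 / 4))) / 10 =14.03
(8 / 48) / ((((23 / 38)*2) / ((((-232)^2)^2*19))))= 522912647168 / 69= 7578444161.86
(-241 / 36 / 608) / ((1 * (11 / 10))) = -1205 / 120384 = -0.01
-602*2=-1204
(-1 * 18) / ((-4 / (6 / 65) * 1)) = 27 / 65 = 0.42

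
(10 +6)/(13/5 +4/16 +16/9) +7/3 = 14471/2499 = 5.79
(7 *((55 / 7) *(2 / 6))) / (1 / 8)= 440 / 3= 146.67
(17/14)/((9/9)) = 17/14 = 1.21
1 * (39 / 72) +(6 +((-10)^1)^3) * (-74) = 1765357 / 24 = 73556.54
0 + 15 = 15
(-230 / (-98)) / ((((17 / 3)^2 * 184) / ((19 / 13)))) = 855 / 1472744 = 0.00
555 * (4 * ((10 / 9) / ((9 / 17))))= 4659.26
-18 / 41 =-0.44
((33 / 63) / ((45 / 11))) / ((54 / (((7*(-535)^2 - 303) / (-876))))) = -30299489 / 5587785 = -5.42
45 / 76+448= 34093 / 76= 448.59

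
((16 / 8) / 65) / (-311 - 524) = -0.00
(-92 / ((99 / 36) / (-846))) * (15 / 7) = 4669920 / 77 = 60648.31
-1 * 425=-425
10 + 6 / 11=116 / 11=10.55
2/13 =0.15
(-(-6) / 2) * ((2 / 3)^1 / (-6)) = -1 / 3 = -0.33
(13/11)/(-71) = -13/781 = -0.02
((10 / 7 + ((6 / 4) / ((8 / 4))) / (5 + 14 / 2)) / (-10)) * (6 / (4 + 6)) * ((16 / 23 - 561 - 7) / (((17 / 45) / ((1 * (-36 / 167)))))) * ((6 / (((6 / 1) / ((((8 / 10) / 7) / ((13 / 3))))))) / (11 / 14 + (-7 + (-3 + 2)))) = 0.11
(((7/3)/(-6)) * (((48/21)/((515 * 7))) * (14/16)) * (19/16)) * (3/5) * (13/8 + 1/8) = -133/494400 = -0.00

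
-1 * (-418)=418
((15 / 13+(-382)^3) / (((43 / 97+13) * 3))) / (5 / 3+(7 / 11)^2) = -8505317624353 / 12747904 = -667193.42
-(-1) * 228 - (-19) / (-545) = 124241 / 545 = 227.97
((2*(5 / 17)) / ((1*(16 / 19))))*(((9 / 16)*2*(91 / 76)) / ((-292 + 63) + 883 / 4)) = -1365 / 11968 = -0.11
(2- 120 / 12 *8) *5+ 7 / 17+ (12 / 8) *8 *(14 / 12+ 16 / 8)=-5977 / 17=-351.59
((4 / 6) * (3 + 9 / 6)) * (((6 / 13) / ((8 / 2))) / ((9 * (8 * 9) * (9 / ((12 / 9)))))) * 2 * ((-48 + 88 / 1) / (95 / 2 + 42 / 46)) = 920 / 7035093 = 0.00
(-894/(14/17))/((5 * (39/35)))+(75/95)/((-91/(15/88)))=-29646457/152152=-194.85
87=87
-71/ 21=-3.38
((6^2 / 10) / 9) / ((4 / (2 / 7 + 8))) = 29 / 35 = 0.83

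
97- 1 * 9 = 88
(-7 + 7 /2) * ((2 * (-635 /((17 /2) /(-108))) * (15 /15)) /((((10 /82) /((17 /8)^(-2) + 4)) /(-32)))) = 307361295360 /4913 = 62560817.29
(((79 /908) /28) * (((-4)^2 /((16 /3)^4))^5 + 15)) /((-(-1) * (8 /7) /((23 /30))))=10474291871465033862499 /334992872378565457346560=0.03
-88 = -88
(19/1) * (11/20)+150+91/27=88463/540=163.82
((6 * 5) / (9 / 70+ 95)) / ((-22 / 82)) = -86100 / 73249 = -1.18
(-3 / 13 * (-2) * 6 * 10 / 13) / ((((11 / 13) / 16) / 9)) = 51840 / 143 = 362.52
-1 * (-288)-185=103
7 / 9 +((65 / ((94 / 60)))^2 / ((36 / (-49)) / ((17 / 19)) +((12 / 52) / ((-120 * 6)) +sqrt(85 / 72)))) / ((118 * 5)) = 22105302965710178627 / 4007270292319283949 +214036168273200000 * sqrt(170) / 445252254702142661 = 11.78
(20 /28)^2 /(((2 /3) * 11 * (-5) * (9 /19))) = -95 /3234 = -0.03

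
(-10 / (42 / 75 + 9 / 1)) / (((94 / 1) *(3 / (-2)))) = 250 / 33699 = 0.01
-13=-13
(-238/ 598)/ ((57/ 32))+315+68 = 382.78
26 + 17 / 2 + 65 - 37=125 / 2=62.50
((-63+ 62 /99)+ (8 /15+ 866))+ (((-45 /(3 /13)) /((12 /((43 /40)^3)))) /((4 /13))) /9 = 796.87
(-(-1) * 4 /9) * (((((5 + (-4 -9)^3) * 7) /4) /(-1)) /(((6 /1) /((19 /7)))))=20824 /27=771.26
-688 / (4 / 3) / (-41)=516 / 41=12.59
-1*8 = -8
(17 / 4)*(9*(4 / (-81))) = -17 / 9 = -1.89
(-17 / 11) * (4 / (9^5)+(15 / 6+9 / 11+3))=-139534283 / 14289858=-9.76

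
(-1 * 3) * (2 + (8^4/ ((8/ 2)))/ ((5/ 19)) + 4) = -58458/ 5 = -11691.60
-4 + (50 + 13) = 59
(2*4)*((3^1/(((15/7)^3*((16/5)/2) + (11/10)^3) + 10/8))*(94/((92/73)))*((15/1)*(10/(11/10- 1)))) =21182994000000/144561509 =146532.74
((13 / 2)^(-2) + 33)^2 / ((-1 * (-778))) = 31147561 / 22220458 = 1.40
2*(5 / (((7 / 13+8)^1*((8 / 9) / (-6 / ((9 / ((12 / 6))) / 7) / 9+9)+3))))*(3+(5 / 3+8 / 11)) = 4975100 / 2450547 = 2.03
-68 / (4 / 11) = -187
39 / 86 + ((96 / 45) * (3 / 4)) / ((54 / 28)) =14897 / 11610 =1.28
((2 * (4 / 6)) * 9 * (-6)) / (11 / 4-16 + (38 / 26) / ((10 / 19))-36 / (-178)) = 7.01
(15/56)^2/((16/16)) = 225/3136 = 0.07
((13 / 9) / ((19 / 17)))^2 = 1.67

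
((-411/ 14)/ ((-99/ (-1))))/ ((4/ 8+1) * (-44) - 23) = 137/ 41118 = 0.00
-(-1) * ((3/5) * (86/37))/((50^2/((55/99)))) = 43/138750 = 0.00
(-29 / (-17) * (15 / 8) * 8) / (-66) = -0.39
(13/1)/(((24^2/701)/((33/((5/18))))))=300729/160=1879.56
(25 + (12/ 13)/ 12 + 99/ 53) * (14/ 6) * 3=129955/ 689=188.61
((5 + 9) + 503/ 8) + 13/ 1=719/ 8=89.88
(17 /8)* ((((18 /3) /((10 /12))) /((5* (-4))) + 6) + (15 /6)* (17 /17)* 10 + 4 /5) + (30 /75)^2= 6697 /100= 66.97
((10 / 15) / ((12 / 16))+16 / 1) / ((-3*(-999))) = 152 / 26973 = 0.01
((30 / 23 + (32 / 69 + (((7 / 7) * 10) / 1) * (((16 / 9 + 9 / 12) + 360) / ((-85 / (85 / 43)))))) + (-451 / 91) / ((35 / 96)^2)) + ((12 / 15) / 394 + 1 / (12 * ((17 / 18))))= -397883849311379 / 3323008327275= -119.74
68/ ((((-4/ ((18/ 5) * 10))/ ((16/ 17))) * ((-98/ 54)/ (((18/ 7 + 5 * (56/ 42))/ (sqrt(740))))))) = 502848 * sqrt(185)/ 63455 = 107.78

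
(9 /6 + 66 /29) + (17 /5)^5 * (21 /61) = 1771132701 /11056250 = 160.19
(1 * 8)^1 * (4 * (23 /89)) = 736 /89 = 8.27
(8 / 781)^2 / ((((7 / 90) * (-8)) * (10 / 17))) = -1224 / 4269727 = -0.00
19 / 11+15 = 184 / 11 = 16.73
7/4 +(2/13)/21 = 1919/1092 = 1.76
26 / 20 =13 / 10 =1.30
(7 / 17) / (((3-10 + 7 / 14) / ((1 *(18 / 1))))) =-252 / 221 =-1.14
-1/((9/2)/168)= -112/3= -37.33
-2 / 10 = -1 / 5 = -0.20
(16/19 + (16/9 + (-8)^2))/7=11392/1197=9.52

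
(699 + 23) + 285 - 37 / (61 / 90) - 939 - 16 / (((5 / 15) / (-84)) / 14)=3444146 / 61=56461.41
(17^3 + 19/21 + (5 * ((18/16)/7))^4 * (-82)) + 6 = 72072798677/14751744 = 4885.71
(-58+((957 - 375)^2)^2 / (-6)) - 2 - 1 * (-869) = -19122323887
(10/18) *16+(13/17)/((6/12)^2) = 11.95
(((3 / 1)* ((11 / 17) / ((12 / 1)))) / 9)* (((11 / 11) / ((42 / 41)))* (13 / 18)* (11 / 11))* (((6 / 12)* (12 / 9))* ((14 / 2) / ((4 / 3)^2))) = 5863 / 176256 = 0.03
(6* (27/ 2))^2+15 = 6576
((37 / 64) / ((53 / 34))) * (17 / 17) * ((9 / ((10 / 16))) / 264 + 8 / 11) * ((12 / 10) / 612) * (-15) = -1591 / 186560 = -0.01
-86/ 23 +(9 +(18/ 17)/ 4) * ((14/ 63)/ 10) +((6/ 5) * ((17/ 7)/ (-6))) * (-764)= 10059911/ 27370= 367.55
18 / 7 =2.57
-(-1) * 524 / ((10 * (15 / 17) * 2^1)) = 2227 / 75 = 29.69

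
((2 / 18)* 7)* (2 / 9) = 14 / 81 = 0.17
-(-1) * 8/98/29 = 4/1421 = 0.00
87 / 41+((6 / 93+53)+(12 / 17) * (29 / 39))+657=200194205 / 280891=712.71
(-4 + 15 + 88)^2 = 9801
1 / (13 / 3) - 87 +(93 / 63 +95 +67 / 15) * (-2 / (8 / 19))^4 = 5975406329 / 116480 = 51299.85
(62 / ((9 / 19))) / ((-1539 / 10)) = -620 / 729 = -0.85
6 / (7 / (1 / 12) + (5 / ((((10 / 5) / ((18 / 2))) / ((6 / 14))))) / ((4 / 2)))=56 / 829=0.07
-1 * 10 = -10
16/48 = 1/3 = 0.33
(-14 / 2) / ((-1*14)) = 1 / 2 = 0.50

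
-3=-3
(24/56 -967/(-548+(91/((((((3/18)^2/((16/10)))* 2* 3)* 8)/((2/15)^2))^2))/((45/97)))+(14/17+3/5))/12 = 7461888464969/24756147664080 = 0.30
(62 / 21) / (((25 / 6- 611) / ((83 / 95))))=-10292 / 2421265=-0.00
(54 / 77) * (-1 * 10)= -540 / 77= -7.01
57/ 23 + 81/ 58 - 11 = -9505/ 1334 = -7.13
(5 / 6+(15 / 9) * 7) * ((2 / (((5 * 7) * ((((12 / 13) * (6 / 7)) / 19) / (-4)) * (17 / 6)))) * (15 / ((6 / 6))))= -6175 / 17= -363.24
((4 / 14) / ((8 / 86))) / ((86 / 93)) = 93 / 28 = 3.32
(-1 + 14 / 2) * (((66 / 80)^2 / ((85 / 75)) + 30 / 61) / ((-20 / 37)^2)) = 1488734109 / 66368000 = 22.43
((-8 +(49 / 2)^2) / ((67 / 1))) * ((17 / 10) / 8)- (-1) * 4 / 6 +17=1257139 / 64320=19.55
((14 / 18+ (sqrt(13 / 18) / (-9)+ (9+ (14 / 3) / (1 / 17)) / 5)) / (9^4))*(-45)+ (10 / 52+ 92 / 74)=5*sqrt(26) / 39366+ 8262281 / 6311682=1.31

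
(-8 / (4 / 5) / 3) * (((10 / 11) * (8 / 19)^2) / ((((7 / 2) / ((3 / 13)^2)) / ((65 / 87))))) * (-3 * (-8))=-0.15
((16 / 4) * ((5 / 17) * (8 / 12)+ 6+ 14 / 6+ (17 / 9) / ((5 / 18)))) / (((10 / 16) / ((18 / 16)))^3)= 3799548 / 10625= 357.60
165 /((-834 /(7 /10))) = -77 /556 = -0.14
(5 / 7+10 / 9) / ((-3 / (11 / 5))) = -253 / 189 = -1.34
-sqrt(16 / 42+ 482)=-sqrt(212730) / 21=-21.96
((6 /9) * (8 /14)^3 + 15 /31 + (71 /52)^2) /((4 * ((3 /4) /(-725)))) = -154619713975 /258764688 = -597.53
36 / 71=0.51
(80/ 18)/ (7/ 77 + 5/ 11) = 220/ 27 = 8.15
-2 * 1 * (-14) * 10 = 280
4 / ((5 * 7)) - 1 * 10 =-346 / 35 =-9.89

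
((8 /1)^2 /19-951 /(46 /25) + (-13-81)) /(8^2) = -530937 /55936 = -9.49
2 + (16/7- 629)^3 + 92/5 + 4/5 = -422155906657/1715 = -246155047.61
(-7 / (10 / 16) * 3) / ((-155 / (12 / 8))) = 252 / 775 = 0.33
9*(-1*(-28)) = 252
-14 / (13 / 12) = -168 / 13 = -12.92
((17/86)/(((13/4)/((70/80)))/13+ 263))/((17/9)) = 63/158498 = 0.00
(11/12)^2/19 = 121/2736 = 0.04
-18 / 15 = -6 / 5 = -1.20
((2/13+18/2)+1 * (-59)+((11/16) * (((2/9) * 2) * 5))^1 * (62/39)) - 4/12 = -33521/702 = -47.75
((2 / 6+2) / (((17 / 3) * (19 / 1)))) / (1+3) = 7 / 1292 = 0.01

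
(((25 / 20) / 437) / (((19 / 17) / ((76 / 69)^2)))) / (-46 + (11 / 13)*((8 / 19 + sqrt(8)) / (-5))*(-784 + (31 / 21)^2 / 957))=-209156087603968050 / 961061562504984309123863 + 5626653109201447050*sqrt(2) / 961061562504984309123863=0.00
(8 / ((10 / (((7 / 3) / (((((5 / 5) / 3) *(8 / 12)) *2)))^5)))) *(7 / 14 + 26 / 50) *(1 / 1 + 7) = 208289151 / 8000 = 26036.14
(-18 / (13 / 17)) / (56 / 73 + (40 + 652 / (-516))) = -2881602 / 4836065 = -0.60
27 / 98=0.28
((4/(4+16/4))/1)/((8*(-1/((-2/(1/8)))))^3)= 4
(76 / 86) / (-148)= -19 / 3182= -0.01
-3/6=-1/2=-0.50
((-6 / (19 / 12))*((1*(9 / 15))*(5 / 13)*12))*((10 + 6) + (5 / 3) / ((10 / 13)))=-47088 / 247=-190.64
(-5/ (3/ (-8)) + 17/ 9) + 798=813.22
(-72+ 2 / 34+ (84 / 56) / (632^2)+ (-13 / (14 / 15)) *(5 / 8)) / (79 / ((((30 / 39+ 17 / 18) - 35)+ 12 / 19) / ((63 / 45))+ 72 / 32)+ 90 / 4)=-10056761127772351 / 2338338164073408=-4.30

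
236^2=55696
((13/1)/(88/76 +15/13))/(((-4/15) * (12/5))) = -80275/9136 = -8.79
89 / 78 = 1.14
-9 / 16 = -0.56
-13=-13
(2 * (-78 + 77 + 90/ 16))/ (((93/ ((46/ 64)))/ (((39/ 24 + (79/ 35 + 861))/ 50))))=206084117/ 166656000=1.24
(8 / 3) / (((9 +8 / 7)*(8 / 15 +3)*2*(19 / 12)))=1680 / 71497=0.02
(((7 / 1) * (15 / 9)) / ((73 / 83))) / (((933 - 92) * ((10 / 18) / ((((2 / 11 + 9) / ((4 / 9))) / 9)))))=0.07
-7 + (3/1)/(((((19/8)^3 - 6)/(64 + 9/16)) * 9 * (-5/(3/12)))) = -405899/56805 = -7.15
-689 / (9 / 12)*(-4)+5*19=11309 / 3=3769.67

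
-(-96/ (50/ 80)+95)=293/ 5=58.60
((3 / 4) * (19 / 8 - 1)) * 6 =6.19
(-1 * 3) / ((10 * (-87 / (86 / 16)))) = 43 / 2320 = 0.02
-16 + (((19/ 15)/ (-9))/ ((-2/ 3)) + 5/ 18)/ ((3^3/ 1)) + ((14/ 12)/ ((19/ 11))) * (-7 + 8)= -706699/ 46170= -15.31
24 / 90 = 4 / 15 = 0.27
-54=-54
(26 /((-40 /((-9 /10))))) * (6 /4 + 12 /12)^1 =117 /80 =1.46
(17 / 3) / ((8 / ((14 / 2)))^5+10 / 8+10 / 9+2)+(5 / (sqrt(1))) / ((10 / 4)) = 11065322 / 3818347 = 2.90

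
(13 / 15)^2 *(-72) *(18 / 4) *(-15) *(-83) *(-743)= 1125582588 / 5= 225116517.60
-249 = -249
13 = 13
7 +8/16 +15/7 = 135/14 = 9.64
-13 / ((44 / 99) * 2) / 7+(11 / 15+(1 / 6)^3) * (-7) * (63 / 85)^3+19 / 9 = -1610625811 / 773797500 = -2.08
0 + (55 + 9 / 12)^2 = 49729 / 16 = 3108.06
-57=-57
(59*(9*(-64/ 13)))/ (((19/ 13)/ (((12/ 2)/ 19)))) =-203904/ 361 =-564.83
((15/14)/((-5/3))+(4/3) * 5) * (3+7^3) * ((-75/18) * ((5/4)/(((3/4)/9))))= -5471125/42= -130264.88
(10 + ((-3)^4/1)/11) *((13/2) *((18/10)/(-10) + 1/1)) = 101803/1100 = 92.55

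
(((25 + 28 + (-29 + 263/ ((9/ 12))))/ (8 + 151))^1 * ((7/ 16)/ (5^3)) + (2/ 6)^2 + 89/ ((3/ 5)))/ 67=11801989/ 5326500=2.22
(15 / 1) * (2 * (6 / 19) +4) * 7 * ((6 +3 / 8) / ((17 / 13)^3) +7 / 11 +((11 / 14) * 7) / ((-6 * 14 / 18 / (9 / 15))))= 7423599 / 5491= 1351.96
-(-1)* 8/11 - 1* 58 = -57.27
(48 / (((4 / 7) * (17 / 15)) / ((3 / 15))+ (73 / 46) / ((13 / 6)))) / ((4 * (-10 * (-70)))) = 0.00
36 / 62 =18 / 31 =0.58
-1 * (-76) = 76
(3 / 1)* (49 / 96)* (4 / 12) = 49 / 96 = 0.51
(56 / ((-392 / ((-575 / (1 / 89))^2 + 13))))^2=6858535796091287044 / 49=139970118287577286.61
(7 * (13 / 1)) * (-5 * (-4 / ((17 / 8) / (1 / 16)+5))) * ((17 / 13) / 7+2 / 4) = 1250 / 39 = 32.05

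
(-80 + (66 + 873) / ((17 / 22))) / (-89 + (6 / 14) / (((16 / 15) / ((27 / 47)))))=-101584672 / 7943777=-12.79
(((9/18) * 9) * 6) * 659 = 17793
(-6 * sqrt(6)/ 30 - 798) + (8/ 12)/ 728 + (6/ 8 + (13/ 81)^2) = -475982984/ 597051 - sqrt(6)/ 5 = -797.71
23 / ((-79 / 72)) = -1656 / 79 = -20.96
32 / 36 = 0.89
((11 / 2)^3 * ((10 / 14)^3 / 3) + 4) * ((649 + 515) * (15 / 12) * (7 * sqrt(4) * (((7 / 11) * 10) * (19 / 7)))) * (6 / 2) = 27548657175 / 1078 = 25555340.61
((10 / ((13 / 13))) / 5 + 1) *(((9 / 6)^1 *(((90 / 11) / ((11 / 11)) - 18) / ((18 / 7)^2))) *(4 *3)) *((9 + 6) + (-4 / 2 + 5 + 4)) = -1764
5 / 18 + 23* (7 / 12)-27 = -479 / 36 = -13.31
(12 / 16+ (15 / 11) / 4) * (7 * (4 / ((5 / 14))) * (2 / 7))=1344 / 55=24.44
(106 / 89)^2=11236 / 7921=1.42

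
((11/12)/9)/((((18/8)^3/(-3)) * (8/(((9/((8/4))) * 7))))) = -0.11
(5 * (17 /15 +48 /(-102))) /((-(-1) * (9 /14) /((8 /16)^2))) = 1183 /918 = 1.29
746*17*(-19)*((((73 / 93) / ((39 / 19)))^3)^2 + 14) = -7681600574052686990580626290 / 2276592671439414211689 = -3374165.55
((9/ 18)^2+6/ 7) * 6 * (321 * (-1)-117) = -20367/ 7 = -2909.57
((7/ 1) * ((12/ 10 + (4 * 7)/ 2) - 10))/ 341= 182/ 1705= 0.11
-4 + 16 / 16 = -3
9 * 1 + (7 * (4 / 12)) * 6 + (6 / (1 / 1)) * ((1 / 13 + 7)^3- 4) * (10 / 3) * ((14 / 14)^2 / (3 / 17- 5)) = -1430.01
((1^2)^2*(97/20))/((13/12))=291/65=4.48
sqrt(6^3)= 6 * sqrt(6)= 14.70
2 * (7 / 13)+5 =79 / 13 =6.08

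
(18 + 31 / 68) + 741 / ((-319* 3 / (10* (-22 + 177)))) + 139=-22618267 / 21692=-1042.70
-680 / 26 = -340 / 13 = -26.15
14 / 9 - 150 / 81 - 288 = -7784 / 27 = -288.30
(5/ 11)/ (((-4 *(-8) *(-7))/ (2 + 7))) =-45/ 2464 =-0.02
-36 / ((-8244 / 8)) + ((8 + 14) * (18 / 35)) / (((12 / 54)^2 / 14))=3672742 / 1145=3207.63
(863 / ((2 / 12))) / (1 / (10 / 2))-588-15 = 25287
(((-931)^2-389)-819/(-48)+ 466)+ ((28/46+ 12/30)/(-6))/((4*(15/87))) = 23925192997/27600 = 866854.82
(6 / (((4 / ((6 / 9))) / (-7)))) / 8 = -7 / 8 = -0.88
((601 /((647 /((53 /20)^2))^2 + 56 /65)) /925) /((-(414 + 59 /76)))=-1171318233007 /6347829549795338170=-0.00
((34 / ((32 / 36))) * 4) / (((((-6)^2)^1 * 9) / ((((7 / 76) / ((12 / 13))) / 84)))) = 221 / 393984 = 0.00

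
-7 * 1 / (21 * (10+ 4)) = -1 / 42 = -0.02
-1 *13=-13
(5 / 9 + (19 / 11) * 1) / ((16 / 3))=0.43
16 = 16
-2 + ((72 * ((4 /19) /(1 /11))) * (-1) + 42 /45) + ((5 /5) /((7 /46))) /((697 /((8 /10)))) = -233322808 /1390515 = -167.80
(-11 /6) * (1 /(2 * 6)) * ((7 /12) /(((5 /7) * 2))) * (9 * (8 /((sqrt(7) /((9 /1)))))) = -231 * sqrt(7) /40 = -15.28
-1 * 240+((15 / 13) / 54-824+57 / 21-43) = -1808785 / 1638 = -1104.26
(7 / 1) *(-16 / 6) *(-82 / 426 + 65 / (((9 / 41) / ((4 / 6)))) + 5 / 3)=-21350336 / 5751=-3712.46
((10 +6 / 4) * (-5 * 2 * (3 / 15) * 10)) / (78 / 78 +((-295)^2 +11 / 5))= -0.00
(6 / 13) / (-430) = -3 / 2795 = -0.00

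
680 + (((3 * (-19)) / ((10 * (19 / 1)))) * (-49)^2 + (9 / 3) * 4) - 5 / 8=-1157 / 40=-28.92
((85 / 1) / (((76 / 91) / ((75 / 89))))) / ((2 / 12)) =1740375 / 3382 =514.60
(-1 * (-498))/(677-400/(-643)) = 106738/145237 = 0.73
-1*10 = -10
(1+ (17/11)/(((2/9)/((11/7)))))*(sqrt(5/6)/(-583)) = -167*sqrt(30)/48972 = -0.02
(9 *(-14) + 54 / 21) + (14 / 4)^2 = -3113 / 28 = -111.18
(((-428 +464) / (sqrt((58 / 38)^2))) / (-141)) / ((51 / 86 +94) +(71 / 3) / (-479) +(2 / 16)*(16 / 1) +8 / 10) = -140883480 / 81983895259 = -0.00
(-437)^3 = -83453453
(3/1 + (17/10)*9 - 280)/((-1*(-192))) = -2617/1920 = -1.36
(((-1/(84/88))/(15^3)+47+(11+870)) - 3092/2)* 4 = -175203088/70875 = -2472.00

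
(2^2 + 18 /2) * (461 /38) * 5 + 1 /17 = 509443 /646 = 788.61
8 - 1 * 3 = 5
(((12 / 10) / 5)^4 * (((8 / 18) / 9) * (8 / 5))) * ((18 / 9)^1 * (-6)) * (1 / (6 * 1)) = -1024 / 1953125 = -0.00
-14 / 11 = -1.27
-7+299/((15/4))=1091/15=72.73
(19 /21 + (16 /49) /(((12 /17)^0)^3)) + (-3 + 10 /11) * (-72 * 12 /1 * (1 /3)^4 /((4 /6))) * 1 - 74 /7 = 38993 /1617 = 24.11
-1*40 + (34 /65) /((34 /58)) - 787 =-53697 /65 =-826.11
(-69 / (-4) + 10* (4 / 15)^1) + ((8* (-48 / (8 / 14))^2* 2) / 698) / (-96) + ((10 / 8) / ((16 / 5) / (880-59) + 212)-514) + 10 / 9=-1802862868457 / 3644715888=-494.65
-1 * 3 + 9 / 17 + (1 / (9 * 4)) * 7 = -1393 / 612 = -2.28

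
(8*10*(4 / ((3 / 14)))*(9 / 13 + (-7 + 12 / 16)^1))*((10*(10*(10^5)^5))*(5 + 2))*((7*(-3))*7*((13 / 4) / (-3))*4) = -111022240000000000000000000000000000 / 3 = -37007413333333333333333330000000000.00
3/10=0.30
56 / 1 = 56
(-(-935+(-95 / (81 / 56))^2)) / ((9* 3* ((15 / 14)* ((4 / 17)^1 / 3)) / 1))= -527595187 / 354294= -1489.15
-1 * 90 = -90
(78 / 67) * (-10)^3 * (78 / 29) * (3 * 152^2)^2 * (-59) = 1724479667748864000 / 1943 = 887534569093599.59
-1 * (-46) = 46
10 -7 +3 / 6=7 / 2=3.50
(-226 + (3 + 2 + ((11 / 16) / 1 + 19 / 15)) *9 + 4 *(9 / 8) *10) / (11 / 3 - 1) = -28419 / 640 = -44.40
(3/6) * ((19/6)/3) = 19/36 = 0.53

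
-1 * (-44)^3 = 85184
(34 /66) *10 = 170 /33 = 5.15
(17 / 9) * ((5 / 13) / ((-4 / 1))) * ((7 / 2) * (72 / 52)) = -595 / 676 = -0.88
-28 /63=-4 /9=-0.44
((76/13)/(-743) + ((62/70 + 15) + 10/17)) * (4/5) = 378529192/28735525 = 13.17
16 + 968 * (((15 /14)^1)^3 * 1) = 413863 /343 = 1206.60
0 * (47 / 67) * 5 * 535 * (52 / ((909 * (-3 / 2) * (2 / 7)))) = 0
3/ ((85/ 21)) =63/ 85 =0.74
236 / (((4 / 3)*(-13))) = -177 / 13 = -13.62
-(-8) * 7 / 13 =56 / 13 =4.31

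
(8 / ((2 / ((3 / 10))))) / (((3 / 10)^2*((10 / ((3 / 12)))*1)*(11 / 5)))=5 / 33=0.15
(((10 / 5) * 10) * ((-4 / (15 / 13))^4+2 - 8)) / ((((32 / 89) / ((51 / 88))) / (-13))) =-68918858177 / 1188000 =-58012.51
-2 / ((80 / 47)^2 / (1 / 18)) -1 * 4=-232609 / 57600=-4.04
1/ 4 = 0.25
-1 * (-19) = 19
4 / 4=1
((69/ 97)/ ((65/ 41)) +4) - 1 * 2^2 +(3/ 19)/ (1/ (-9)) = -116484/ 119795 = -0.97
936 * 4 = 3744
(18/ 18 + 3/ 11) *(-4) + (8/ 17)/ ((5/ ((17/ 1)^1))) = -192/ 55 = -3.49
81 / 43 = 1.88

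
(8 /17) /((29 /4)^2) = 128 /14297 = 0.01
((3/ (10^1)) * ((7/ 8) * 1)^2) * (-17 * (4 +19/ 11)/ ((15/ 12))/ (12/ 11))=-52479/ 3200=-16.40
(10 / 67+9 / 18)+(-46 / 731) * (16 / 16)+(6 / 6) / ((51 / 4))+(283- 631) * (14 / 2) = -42097205 / 17286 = -2435.34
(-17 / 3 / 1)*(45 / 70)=-51 / 14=-3.64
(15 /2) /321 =5 /214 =0.02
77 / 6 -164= -907 / 6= -151.17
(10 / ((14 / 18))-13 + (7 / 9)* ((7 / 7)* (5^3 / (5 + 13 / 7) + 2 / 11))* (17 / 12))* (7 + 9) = 8040569 / 24948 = 322.29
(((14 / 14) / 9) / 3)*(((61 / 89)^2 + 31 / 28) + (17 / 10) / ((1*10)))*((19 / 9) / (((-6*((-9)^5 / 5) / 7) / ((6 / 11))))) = 92017703 / 12502346158170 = 0.00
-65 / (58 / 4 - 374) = 130 / 719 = 0.18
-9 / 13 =-0.69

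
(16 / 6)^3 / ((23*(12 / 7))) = 896 / 1863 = 0.48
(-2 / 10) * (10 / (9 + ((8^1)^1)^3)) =-2 / 521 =-0.00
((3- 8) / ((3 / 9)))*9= -135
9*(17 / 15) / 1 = 51 / 5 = 10.20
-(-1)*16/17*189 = 3024/17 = 177.88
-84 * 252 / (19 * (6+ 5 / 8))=-169344 / 1007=-168.17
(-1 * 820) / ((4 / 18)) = -3690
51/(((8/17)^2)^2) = 4259571/4096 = 1039.93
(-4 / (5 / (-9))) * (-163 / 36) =-163 / 5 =-32.60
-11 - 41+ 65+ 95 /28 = 459 /28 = 16.39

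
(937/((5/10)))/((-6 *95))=-3.29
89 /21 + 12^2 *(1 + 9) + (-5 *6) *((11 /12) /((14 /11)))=119501 /84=1422.63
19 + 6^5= 7795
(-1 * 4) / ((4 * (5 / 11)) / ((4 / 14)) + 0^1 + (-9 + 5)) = -22 / 13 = -1.69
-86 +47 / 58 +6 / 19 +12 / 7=-641493 / 7714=-83.16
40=40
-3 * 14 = -42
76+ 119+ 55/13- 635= -5665/13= -435.77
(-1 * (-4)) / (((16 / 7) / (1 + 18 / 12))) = 35 / 8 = 4.38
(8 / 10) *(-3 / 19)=-12 / 95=-0.13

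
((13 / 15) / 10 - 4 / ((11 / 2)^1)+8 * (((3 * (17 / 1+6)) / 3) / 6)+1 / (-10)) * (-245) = -1209761 / 165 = -7331.88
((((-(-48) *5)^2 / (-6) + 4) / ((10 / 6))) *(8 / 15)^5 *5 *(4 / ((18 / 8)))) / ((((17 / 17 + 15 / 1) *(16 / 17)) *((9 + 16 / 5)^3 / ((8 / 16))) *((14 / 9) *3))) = -0.01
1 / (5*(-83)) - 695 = -288426 / 415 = -695.00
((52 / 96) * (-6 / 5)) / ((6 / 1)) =-13 / 120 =-0.11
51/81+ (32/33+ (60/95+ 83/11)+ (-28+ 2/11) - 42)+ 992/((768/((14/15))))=-6640261/112860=-58.84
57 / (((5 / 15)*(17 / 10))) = 1710 / 17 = 100.59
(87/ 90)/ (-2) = -29/ 60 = -0.48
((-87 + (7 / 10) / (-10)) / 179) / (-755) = 8707 / 13514500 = 0.00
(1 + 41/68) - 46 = -44.40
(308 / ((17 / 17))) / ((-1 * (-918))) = 154 / 459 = 0.34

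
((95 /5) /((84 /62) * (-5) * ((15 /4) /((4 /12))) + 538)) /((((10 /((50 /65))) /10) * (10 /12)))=14136 /372203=0.04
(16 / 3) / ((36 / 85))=340 / 27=12.59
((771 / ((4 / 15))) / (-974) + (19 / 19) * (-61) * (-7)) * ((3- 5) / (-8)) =1652027 / 15584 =106.01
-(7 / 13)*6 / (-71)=42 / 923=0.05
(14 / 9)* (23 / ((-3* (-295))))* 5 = 322 / 1593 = 0.20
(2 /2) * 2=2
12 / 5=2.40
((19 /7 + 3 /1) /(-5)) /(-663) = 8 /4641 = 0.00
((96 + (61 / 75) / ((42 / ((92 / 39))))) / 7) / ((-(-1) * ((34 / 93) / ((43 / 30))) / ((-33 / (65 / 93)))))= -1340841803059 / 527913750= -2539.89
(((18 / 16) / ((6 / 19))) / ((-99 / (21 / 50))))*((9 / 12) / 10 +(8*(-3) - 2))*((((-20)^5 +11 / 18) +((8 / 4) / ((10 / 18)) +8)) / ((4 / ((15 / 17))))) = -2336535083813 / 8448000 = -276578.49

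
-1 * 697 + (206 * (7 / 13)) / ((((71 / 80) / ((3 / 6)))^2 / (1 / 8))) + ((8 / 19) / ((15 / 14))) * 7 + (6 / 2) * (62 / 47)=-602084948581 / 877814535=-685.89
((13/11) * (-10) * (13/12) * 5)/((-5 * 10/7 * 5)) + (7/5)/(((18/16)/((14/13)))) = 80633/25740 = 3.13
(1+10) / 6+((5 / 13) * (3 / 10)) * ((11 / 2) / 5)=1529 / 780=1.96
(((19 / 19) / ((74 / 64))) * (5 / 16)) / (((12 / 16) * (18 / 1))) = 0.02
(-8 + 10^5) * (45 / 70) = 449964 / 7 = 64280.57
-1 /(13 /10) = -10 /13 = -0.77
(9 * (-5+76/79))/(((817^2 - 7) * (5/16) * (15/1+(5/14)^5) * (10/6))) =-0.00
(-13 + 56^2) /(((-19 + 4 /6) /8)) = -74952 /55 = -1362.76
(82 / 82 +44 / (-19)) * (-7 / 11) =175 / 209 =0.84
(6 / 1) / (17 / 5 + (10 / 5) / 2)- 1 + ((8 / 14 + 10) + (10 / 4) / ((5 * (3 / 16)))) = 13.60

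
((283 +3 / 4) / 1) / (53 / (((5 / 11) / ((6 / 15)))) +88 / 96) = 5.97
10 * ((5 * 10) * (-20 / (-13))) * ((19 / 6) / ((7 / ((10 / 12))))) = 237500 / 819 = 289.99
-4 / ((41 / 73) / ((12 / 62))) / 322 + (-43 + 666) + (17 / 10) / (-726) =925532081893 / 1485621060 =622.99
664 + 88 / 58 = 19300 / 29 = 665.52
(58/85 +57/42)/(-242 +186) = -2427/66640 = -0.04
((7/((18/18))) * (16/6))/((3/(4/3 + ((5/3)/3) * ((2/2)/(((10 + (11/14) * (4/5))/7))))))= 79646/7533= 10.57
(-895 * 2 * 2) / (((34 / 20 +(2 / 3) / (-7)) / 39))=-29320200 / 337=-87003.56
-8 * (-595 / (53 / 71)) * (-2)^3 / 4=-675920 / 53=-12753.21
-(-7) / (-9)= -7 / 9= -0.78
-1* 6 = -6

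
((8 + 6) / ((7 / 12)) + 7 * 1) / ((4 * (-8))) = -31 / 32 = -0.97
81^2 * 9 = 59049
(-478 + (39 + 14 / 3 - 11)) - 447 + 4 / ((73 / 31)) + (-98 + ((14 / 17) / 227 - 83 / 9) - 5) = -2542597145 / 2535363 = -1002.85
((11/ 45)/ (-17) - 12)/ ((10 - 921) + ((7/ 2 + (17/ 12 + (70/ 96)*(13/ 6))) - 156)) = 294112/ 25961125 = 0.01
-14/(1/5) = -70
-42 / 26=-21 / 13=-1.62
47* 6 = 282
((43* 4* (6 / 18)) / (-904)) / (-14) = 43 / 9492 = 0.00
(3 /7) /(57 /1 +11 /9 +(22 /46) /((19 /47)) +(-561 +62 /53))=-625347 /730191490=-0.00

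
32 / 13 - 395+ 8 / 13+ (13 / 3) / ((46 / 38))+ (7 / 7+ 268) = -107051 / 897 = -119.34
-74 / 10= -37 / 5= -7.40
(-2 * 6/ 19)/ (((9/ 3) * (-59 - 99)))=2/ 1501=0.00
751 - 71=680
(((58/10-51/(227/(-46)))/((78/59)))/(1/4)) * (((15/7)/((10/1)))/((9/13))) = 1080467/71505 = 15.11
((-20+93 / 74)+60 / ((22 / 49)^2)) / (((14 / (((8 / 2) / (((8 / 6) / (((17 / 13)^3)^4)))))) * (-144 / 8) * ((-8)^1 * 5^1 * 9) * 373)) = 1454972608455849239363 / 2353032557919908565180480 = 0.00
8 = 8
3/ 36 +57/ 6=9.58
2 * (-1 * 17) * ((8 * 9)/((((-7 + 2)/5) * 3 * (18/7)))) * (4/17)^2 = 896/51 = 17.57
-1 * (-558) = 558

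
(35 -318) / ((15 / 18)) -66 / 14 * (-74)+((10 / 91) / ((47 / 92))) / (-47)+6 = 15330278 / 1005095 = 15.25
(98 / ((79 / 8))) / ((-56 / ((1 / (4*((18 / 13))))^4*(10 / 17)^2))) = -0.00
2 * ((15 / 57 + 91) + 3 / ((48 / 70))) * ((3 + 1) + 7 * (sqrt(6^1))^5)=14537 / 19 + 915831 * sqrt(6) / 19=118834.51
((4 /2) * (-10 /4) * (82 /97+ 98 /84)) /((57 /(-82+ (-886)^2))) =-765945245 /5529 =-138532.33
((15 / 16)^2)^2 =50625 / 65536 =0.77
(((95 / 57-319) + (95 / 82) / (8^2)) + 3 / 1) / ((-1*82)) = 4948579 / 1291008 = 3.83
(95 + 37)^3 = 2299968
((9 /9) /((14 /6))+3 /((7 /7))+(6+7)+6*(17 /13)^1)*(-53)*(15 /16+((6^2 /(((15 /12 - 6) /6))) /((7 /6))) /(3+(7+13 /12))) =85465390461 /25755184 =3318.38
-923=-923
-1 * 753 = -753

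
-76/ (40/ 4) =-38/ 5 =-7.60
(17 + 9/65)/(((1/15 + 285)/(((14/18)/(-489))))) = -3899/40773798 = -0.00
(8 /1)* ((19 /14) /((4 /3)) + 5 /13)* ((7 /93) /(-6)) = -0.14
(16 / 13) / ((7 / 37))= 592 / 91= 6.51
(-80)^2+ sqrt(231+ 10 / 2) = 6415.36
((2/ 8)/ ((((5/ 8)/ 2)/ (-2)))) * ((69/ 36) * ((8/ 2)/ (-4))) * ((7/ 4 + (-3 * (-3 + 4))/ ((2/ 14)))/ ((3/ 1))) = -1771/ 90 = -19.68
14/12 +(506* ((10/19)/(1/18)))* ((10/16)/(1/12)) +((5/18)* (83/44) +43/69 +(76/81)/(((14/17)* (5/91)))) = 560309722883/15574680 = 35975.68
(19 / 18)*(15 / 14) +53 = 54.13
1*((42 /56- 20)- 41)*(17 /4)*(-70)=143395 /8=17924.38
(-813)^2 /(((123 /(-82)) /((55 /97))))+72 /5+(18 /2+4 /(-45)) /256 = -279177175567 /1117440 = -249836.39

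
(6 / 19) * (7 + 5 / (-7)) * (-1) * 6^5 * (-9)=18475776 / 133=138915.61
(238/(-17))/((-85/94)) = 1316/85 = 15.48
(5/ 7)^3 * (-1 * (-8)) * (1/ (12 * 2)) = 125/ 1029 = 0.12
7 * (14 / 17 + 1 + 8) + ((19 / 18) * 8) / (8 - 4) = 10844 / 153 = 70.88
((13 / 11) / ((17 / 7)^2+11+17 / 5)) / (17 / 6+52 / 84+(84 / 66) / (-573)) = 8516690 / 504674959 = 0.02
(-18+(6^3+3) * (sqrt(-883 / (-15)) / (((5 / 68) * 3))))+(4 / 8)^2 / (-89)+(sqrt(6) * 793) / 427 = -6409 / 356+13 * sqrt(6) / 7+4964 * sqrt(13245) / 75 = 7603.77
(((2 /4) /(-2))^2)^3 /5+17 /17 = 20481 /20480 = 1.00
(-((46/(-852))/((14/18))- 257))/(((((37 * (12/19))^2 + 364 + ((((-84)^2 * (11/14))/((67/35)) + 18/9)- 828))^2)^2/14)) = 0.00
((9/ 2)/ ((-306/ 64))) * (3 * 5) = -240/ 17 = -14.12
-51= -51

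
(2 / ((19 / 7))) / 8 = 7 / 76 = 0.09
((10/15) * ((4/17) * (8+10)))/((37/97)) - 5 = 1511/629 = 2.40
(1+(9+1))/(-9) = -11/9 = -1.22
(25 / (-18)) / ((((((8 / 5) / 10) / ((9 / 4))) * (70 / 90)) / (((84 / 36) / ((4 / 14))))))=-13125 / 64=-205.08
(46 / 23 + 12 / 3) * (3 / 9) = 2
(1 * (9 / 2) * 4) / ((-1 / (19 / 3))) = -114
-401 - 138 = -539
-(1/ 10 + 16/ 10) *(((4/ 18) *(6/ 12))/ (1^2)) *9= -17/ 10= -1.70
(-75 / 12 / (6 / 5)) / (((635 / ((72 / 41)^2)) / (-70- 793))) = 4660200 / 213487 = 21.83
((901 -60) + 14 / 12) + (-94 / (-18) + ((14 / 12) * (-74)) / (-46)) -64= 162550 / 207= 785.27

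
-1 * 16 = -16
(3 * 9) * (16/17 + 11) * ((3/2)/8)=60.45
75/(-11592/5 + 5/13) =-4875/150671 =-0.03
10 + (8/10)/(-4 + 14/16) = 1218/125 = 9.74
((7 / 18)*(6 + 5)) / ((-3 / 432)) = -616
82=82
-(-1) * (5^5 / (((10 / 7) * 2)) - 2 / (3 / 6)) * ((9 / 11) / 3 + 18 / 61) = 618.77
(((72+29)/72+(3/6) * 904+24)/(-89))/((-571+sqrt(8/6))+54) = 34373 * sqrt(3)/2569169052+17770841/1712779368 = 0.01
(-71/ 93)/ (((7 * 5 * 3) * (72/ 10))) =-71/ 70308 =-0.00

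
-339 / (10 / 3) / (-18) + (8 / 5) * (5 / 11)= 1403 / 220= 6.38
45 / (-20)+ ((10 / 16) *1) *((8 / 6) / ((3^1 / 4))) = -41 / 36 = -1.14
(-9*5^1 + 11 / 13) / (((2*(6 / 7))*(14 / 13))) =-287 / 12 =-23.92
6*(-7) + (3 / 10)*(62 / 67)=-13977 / 335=-41.72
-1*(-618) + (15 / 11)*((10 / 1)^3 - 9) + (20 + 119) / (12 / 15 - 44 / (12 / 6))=2288633 / 1166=1962.81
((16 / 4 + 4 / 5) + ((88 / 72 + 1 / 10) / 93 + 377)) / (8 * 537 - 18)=0.09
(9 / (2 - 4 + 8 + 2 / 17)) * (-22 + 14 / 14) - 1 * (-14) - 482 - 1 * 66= -58749 / 104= -564.89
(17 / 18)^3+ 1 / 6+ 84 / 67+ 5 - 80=-28421617 / 390744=-72.74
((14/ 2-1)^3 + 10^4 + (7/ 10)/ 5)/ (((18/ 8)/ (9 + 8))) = 5789146/ 75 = 77188.61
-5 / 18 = -0.28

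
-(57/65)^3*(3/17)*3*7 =-2.50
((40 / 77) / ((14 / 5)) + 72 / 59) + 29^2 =26789349 / 31801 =842.41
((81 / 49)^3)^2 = 282429536481 / 13841287201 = 20.40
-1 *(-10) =10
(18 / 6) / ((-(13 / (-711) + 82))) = -2133 / 58289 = -0.04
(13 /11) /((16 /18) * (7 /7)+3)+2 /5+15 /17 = 10382 /6545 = 1.59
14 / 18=7 / 9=0.78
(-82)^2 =6724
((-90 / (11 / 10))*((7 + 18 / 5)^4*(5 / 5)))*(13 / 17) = -3692745108 / 4675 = -789892.00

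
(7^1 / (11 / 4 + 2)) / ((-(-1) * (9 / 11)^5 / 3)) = 4509428 / 373977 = 12.06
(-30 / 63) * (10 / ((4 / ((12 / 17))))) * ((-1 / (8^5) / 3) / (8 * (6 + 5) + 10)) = 25 / 286605312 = 0.00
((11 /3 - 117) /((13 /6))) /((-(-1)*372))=-170 /1209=-0.14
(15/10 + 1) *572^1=1430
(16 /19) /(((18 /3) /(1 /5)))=8 /285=0.03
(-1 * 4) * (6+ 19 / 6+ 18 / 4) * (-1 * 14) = 2296 / 3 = 765.33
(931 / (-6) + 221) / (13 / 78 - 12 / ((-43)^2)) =730355 / 1777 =411.00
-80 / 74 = -40 / 37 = -1.08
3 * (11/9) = 11/3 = 3.67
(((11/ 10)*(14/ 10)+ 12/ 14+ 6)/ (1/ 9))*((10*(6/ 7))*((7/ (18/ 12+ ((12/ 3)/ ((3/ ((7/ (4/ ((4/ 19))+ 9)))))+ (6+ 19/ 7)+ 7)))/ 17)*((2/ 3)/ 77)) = 634824/ 4823665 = 0.13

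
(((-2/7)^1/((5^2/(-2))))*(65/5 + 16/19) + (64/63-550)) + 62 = -486.67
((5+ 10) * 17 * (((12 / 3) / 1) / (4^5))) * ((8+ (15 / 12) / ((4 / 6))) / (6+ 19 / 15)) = 302175 / 223232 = 1.35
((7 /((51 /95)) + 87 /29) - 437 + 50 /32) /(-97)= 342229 /79152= 4.32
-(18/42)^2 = -9/49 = -0.18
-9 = -9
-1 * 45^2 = -2025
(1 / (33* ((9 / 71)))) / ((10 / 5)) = 71 / 594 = 0.12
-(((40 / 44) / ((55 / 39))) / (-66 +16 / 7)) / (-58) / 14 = -39 / 3130028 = -0.00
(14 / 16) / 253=7 / 2024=0.00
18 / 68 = 9 / 34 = 0.26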